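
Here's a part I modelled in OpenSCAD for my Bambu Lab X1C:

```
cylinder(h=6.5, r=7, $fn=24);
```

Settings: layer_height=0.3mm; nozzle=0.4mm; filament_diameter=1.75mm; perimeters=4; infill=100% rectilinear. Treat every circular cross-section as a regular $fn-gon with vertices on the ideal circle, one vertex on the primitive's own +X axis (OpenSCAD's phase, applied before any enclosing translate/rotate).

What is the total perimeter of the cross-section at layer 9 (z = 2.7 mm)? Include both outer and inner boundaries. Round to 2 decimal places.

At z = 2.7 mm: the r=7 cylinder gives a regular 24-gon of circumradius 7 (constant along its height) (perimeter = 2·24·7.000·sin(180°/24) = 43.86 mm). Overall, the cross-section is a single solid region. Total boundary length (outer) = 43.86 mm.

43.86 mm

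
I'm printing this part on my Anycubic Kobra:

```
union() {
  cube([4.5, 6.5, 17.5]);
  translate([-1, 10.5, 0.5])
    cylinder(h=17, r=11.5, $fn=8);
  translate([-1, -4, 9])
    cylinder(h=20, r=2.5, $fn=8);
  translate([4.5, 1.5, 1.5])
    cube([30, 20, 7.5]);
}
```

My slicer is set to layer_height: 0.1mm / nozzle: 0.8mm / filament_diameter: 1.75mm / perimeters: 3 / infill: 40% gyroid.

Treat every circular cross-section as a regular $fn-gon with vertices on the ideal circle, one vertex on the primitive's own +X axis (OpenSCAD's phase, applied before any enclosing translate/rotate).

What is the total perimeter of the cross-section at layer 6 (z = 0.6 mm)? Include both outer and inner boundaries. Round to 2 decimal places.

71.44 mm

At z = 0.6 mm: the cube (footprint 4.5×6.5) is included at this height (perimeter 22.00 mm); the r=11.5 cylinder at (-1, 10.5) contributes a regular 8-gon of circumradius 11.5 (perimeter = 2·8·11.500·sin(180°/8) = 70.41 mm); the cylinder at (-1, -4) does not reach this height (z outside [9, 29]); the cube at (4.5, 1.5) does not reach this height (z outside [1.5, 9]); Taking the union: the regions partially overlap (shared area 27.28 mm²), so the edge portions inside another operand are dropped and the merged outline is re-measured after clipping — boundary = 71.44 mm. Overall, the cross-section is a single solid region. Total boundary length (outer) = 71.44 mm.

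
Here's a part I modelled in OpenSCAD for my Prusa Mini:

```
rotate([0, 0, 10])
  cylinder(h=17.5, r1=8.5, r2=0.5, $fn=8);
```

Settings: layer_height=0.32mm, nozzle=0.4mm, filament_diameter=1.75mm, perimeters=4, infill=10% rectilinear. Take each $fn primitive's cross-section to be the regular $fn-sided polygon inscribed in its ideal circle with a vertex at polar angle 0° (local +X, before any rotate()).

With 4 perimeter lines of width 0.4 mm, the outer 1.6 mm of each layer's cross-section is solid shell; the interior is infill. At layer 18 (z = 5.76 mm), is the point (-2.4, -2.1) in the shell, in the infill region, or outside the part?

At z = 5.76 mm: the cone: at t=0.329 of its height the radius interpolates to r₁+(r₂−r₁)t = 5.867, giving a regular 8-gon of that circumradius; (whole slice rotated 10° about Z — lengths, areas and connectivity unchanged). Overall, the cross-section is a single solid region. Undo the 10° rotation: the query point maps to (-2.728, -1.651) in the un-rotated model frame. The nearest boundary edge runs (-5.87, 0.00)→(-4.15, -4.15); distance from the point to it = 2.27 mm. The point is inside the cross-section and 2.27 mm from the nearest boundary — more than the 1.6 mm shell width (4 × 0.4), so it's in the infill interior.

infill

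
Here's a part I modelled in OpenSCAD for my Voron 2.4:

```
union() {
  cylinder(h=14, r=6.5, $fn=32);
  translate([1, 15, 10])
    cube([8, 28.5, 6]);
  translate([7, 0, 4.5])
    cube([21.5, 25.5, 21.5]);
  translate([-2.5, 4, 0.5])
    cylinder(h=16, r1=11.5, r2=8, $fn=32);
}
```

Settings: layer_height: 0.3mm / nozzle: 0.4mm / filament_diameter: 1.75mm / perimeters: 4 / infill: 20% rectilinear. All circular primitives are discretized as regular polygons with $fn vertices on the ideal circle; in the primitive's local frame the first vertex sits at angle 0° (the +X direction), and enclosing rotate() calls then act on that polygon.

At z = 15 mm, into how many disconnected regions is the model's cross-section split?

2

At z = 15 mm: the cylinder does not reach this height (z outside [0, 14]); the cube at (1, 15) (footprint 8×28.5) is included at this height; the cube at (7, 0) is present — its section is the full 21.5×25.5 rectangle; the cone at (-2.5, 4) (r1=11.5→r2=8) has section circumradius 8.328 here — a regular 32-gon; Taking the union: the regions partially overlap (shared area 21.00 mm²), so overlapping operands fuse into one piece — 2 connected regions. The result has 2 disconnected regions.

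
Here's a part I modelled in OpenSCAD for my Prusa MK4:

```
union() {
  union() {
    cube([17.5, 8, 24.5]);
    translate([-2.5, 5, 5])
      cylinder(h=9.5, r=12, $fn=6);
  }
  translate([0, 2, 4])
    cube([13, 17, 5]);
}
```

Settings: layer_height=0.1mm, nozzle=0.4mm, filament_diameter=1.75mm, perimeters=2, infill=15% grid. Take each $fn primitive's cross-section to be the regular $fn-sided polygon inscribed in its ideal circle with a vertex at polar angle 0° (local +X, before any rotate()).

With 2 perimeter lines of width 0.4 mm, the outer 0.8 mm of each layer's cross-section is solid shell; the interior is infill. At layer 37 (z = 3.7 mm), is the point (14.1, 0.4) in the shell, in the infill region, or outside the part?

shell

At z = 3.7 mm: the 17.5×8 cube contributes its full rectangle; the cylinder at (-2.5, 5) does not reach this height (z outside [5, 14.5]); Taking the union: only the 17.5×8 cube is present, so the union is just that shape — 1 connected region; the cube at (0, 2) is not intersected at this z (z outside [4, 9]); Combining (union): only that combined region is present, so the union is just that shape — 1 connected region. Overall, the cross-section is a single solid region. The nearest boundary edge runs (0.00, 0.00)→(17.50, 0.00); distance from the point to it = 0.40 mm. The point is inside the cross-section, 0.40 mm from the nearest boundary — within the 0.8 mm shell band (2 × 0.4).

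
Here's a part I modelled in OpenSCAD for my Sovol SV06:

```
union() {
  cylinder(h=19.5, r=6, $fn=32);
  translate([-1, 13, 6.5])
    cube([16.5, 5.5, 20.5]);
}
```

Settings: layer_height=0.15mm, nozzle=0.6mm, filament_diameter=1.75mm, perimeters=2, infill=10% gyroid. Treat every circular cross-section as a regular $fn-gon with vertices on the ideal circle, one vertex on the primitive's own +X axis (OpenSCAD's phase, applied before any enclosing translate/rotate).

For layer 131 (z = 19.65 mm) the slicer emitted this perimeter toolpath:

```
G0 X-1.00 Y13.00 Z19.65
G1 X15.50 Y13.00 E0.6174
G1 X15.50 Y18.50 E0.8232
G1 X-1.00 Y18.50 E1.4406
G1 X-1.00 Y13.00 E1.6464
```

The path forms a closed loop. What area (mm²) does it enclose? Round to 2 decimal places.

90.75 mm²

Apply the shoelace formula to the sequence of (X, Y) vertices; enclosed area = 90.75 mm².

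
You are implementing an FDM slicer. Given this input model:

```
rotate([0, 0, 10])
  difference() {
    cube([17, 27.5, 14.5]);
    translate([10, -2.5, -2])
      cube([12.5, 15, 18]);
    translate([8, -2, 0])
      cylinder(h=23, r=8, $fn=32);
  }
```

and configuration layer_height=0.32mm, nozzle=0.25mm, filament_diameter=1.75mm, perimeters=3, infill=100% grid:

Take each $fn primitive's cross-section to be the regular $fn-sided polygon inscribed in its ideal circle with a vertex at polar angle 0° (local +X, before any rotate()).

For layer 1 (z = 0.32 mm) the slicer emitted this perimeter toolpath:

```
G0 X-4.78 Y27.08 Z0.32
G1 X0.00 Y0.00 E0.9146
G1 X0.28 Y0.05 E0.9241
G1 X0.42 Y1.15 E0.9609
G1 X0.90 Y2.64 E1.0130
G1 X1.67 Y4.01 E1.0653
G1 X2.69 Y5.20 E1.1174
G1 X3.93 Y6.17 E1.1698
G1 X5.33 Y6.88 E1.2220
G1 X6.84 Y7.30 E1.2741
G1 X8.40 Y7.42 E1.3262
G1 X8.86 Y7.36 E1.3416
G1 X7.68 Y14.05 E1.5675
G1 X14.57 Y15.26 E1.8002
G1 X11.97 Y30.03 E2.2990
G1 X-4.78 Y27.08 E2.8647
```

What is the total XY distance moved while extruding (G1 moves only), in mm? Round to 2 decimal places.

86.13 mm

Sum the Euclidean lengths of each G1 segment: total = 86.13 mm.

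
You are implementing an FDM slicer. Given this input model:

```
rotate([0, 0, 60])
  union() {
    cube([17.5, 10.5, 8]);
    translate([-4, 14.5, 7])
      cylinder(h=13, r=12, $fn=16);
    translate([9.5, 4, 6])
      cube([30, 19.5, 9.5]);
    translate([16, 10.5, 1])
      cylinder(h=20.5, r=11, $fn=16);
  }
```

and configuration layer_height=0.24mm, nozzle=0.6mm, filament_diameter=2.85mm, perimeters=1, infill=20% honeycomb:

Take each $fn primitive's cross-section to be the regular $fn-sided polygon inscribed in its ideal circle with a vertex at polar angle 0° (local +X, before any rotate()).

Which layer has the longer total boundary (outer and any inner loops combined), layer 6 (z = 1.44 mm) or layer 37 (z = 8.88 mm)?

Layer 6 (z = 1.44): the 17.5×10.5 cube contributes its full rectangle (perimeter 56.00 mm); the cylinder at (-4, 14.5) is not intersected at this z (z outside [7, 20]); the cube at (9.5, 4) does not reach this height (z outside [6, 15.5]); the r=11 cylinder at (16, 10.5) contributes a regular 16-gon of circumradius 11 (perimeter = 2·16·11.000·sin(180°/16) = 68.67 mm); Combining (union): the regions partially overlap (shared area 107.73 mm²), so the edge portions inside another operand are dropped and the merged outline is re-measured after clipping — boundary = 83.05 mm; (whole slice rotated 60° about Z — lengths, areas and connectivity unchanged). So its perimeter = 83.05 mm. Layer 37 (z = 8.88): the cube does not reach this height (z outside [0, 8]); the cylinder at (-4, 14.5): section is a regular 16-gon, circumradius r=12 (perimeter = 2·16·12.000·sin(180°/16) = 74.91 mm); the cube at (9.5, 4) (footprint 30×19.5) is included at this height (perimeter 99.00 mm); the r=11 cylinder at (16, 10.5) contributes a regular 16-gon of circumradius 11 (perimeter = 2·16·11.000·sin(180°/16) = 68.67 mm); Taking the union: the regions partially overlap (shared area 282.33 mm²), so the edge portions inside another operand are dropped and the merged outline is re-measured after clipping — boundary = 160.79 mm; (rotated 60° about Z; rotation is an isometry so areas/perimeters/island counts are preserved). So its perimeter = 160.79 mm. Layer 37 is larger (160.79 vs 83.05 mm).

layer 37 (z = 8.88 mm)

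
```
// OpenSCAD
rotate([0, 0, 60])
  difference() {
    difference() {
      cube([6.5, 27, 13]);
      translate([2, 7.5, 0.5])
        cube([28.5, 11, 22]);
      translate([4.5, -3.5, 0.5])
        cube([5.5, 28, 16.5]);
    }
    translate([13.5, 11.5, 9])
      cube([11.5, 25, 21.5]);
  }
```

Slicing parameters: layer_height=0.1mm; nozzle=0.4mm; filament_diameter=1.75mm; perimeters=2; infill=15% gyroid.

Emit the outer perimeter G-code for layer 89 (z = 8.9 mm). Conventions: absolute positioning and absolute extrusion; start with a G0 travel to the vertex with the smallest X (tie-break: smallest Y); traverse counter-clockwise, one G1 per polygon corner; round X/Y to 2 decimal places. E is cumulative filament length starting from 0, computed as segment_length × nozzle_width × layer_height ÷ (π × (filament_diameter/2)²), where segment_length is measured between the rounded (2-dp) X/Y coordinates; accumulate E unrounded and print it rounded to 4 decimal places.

At z = 8.9 mm: the 6.5×27 cube contributes its full rectangle; the 28.5×11 cube at (2, 7.5) contributes its full rectangle; the cube at (4.5, -3.5) is present — its section is the full 5.5×28 rectangle; After the difference (first − rest): starting from the 6.5×27 cube, the 28.5×11 cube at (2, 7.5) partially overlaps it — only the 49.50 mm² overlap (of its 313.50 mm²) is removed, clipping the outline; the 5.5×28 cube at (4.5, -3.5) partially overlaps it — only the 27.00 mm² overlap (of its 154.00 mm²) is removed, clipping the outline — 1 connected region; the cube at (13.5, 11.5) does not reach this height (z outside [9, 30.5]); After the difference (first − rest): none of the subtracted shapes is present at this height, so the result so far is unchanged — 1 connected region; (rotated 60° about Z; rotation is an isometry so areas/perimeters/island counts are preserved). The outline is a single polygon with 10 vertices. Extrusion per mm of travel: 0.4 × 0.1 / (π × 0.875²) = 0.016630. Accumulating E over each segment gives final E = 1.1975.

G0 X-23.38 Y13.50 Z8.90
G1 X0.00 Y0.00 E0.4490
G1 X2.25 Y3.90 E0.5239
G1 X-4.25 Y7.65 E0.6486
G1 X-5.50 Y5.48 E0.6903
G1 X-15.02 Y10.98 E0.8731
G1 X-13.77 Y13.15 E0.9148
G1 X-18.97 Y16.15 E1.0146
G1 X-17.97 Y17.88 E1.0478
G1 X-20.13 Y19.13 E1.0893
G1 X-23.38 Y13.50 E1.1975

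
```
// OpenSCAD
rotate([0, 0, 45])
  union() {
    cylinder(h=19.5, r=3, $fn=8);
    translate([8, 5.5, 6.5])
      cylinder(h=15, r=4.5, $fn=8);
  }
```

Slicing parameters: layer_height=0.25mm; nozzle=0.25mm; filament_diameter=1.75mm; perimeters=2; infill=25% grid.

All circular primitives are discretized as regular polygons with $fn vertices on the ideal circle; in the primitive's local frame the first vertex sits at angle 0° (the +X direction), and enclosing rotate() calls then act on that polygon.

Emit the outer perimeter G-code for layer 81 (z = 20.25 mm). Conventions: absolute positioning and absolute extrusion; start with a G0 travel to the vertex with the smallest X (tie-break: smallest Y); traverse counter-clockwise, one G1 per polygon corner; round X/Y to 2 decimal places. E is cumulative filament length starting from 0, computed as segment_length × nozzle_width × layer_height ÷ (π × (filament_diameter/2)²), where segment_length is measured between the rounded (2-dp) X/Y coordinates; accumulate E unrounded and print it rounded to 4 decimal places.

G0 X-2.73 Y9.55 Z20.25
G1 X-1.41 Y6.36 E0.0897
G1 X1.77 Y5.05 E0.1791
G1 X4.95 Y6.36 E0.2684
G1 X6.27 Y9.55 E0.3581
G1 X4.95 Y12.73 E0.4476
G1 X1.77 Y14.05 E0.5371
G1 X-1.41 Y12.73 E0.6265
G1 X-2.73 Y9.55 E0.7160

At z = 20.25 mm: the cylinder does not reach this height (z outside [0, 19.5]); the r=4.5 cylinder at (8, 5.5) contributes a regular 8-gon of circumradius 4.5; Taking the union: only the r=4.5 cylinder at (8, 5.5) is present, so the union is just that shape — 1 connected region; (whole slice rotated 45° about Z — lengths, areas and connectivity unchanged). The outline is a single polygon with 8 vertices. Extrusion per mm of travel: 0.25 × 0.25 / (π × 0.875²) = 0.025984. Accumulating E over each segment gives final E = 0.7160.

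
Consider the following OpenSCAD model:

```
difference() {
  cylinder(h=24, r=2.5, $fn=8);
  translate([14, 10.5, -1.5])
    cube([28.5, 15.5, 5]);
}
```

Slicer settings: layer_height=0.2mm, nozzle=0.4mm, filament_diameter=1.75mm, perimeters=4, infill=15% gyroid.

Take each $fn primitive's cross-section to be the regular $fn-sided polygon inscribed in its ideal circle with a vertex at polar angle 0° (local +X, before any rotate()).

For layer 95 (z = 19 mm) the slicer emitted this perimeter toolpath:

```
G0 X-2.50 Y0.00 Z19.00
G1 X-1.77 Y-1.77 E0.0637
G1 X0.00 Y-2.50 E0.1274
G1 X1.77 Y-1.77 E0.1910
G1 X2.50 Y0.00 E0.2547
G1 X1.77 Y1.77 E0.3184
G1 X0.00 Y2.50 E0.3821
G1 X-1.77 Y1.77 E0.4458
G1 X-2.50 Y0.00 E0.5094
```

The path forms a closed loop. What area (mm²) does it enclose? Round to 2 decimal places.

17.70 mm²

Apply the shoelace formula to the sequence of (X, Y) vertices; enclosed area = 17.70 mm².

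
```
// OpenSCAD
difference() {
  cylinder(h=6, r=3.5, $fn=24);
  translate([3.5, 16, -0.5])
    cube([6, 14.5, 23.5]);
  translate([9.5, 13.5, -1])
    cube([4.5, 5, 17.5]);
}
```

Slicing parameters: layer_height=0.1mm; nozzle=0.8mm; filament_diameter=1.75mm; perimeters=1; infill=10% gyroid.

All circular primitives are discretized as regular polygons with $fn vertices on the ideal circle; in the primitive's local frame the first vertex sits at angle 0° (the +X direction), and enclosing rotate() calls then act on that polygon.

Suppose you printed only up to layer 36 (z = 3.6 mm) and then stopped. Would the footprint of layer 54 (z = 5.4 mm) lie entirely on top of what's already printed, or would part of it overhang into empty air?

entirely on top

Compare the two slices. At z = 3.6: the cylinder: section is a regular 24-gon, circumradius r=3.5 (area = (24/2)·3.500²·sin(360°/24) = 38.05 mm²); the cube at (3.5, 16) (footprint 6×14.5) is included at this height (area 87.00 mm²); the 4.5×5 cube at (9.5, 13.5) contributes its full rectangle (area 22.50 mm²); Taking the first minus the rest: starting from the r=3.5 cylinder (38.05 mm²), the 6×14.5 cube at (3.5, 16) misses the remaining region (no effect); the 4.5×5 cube at (9.5, 13.5) misses the remaining region (no effect) — area = 38.05 mm². At z = 5.4: the cylinder: section is a regular 24-gon, circumradius r=3.5 (area = (24/2)·3.500²·sin(360°/24) = 38.05 mm²); the 6×14.5 cube at (3.5, 16) contributes its full rectangle (area 87.00 mm²); the 4.5×5 cube at (9.5, 13.5) contributes its full rectangle (area 22.50 mm²); Subtracting the remaining from the first: starting from the r=3.5 cylinder (38.05 mm²), the 6×14.5 cube at (3.5, 16) misses the remaining region (no effect); the 4.5×5 cube at (9.5, 13.5) misses the remaining region (no effect) — area = 38.05 mm². Checking containment: the cross-section at z = 5.4 is a subset of the cross-section at z = 3.6.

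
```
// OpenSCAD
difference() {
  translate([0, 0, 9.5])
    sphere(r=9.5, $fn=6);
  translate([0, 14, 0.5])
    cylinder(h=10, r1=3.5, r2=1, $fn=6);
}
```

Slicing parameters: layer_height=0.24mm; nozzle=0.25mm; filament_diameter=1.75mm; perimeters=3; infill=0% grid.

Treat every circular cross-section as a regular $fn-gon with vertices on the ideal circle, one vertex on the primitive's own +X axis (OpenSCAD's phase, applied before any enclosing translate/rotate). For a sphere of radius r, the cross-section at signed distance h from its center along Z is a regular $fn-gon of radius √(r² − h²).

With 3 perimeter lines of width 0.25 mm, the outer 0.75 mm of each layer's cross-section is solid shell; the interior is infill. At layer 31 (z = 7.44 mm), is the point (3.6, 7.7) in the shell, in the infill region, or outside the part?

shell

At z = 7.44 mm: the r=9.5 sphere slices to a regular 6-gon of circumradius 9.274 (√(r²−h²) with h=2.06 from center); the cone at (0, 14): at t=0.694 of its height the radius interpolates to r₁+(r₂−r₁)t = 1.765, giving a regular 6-gon of that circumradius; After the difference (first − rest): starting from the r=9.5 sphere, the cone at (0, 14) misses the remaining region (no effect) — 1 connected region. Overall, the cross-section is a single solid region. The nearest boundary edge runs (-4.64, 8.03)→(4.64, 8.03); distance from the point to it = 0.33 mm. The point is inside the cross-section, 0.33 mm from the nearest boundary — within the 0.75 mm shell band (3 × 0.25).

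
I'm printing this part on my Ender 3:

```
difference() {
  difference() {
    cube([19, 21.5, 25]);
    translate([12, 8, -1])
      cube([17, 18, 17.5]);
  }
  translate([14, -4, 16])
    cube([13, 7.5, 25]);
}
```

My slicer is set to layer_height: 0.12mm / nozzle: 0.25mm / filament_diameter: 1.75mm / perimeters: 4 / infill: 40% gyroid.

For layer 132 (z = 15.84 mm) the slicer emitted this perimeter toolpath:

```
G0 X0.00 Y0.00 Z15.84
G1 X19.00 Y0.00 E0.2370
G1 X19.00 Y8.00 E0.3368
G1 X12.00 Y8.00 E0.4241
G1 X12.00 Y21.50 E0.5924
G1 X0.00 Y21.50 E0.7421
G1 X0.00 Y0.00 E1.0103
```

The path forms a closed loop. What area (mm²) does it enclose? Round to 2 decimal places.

Apply the shoelace formula to the sequence of (X, Y) vertices; enclosed area = 314.00 mm².

314.00 mm²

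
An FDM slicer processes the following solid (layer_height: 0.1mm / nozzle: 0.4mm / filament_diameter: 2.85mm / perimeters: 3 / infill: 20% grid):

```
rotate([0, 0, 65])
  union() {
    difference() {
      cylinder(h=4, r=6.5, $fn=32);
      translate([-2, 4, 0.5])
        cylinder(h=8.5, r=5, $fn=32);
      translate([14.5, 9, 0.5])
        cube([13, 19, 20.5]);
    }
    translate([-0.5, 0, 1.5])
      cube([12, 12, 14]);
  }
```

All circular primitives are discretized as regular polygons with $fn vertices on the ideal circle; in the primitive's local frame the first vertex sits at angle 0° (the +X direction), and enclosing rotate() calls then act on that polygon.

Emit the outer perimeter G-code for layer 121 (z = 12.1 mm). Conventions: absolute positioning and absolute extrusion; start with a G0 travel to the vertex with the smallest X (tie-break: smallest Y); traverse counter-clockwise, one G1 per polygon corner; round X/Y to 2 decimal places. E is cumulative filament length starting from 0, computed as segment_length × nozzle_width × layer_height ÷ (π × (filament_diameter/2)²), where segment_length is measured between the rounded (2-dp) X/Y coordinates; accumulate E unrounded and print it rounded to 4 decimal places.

At z = 12.1 mm: the cylinder is not intersected at this z (z outside [0, 4]); the cylinder at (-2, 4) is absent (z outside [0.5, 9]); the 13×19 cube at (14.5, 9) contributes its full rectangle; Taking the first minus the rest: the first operand is absent here, so nothing remains; the cube at (-0.5, 0) (footprint 12×12) is included at this height; Merging all regions: only the 12×12 cube at (-0.5, 0) is present, so the union is just that shape — 1 connected region; (rotated 65° about Z; rotation is an isometry so areas/perimeters/island counts are preserved). The outline is a single polygon with 4 vertices. Extrusion per mm of travel: 0.4 × 0.1 / (π × 1.425²) = 0.006270. Accumulating E over each segment gives final E = 0.3009.

G0 X-11.09 Y4.62 Z12.10
G1 X-0.21 Y-0.45 E0.0753
G1 X4.86 Y10.42 E0.1505
G1 X-6.02 Y15.49 E0.2257
G1 X-11.09 Y4.62 E0.3009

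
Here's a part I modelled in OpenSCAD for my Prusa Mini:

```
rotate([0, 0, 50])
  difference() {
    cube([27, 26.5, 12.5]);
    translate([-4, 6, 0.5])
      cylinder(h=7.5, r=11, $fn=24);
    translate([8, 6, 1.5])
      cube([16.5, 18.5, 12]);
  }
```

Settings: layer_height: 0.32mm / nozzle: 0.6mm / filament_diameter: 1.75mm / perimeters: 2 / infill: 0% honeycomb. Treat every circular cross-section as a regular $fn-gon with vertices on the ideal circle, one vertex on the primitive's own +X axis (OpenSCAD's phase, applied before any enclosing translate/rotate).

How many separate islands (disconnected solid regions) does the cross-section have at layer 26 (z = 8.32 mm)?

1

At z = 8.32 mm: the cube is present — its section is the full 27×26.5 rectangle; the cylinder at (-4, 6) is absent (z outside [0.5, 8]); the cube at (8, 6) (footprint 16.5×18.5) is included at this height; After the difference (first − rest): starting from the 27×26.5 cube, the 16.5×18.5 cube at (8, 6) lies wholly inside it (removes its full 305.25 mm² and its 70.00 mm outline becomes a hole wall) — 1 connected region with 1 hole; (whole slice rotated 50° about Z — lengths, areas and connectivity unchanged). Overall, the cross-section is one region with 1 hole. Island count = 1.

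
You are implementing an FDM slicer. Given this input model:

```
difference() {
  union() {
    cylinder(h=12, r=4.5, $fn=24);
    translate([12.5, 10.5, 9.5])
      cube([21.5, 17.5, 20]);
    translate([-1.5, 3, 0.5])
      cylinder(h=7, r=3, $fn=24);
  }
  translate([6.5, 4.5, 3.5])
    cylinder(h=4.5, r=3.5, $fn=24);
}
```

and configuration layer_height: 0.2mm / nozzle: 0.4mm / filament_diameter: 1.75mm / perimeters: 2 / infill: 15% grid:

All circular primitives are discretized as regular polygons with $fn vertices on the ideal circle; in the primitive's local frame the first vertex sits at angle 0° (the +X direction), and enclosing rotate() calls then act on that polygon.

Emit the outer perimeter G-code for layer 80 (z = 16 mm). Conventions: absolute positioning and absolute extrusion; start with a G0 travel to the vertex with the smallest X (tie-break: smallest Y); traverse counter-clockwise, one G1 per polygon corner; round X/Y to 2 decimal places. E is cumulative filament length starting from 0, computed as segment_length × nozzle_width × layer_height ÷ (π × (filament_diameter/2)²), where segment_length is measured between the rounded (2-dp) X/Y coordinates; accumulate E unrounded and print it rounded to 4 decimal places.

G0 X12.50 Y10.50 Z16.00
G1 X34.00 Y10.50 E0.7151
G1 X34.00 Y28.00 E1.2971
G1 X12.50 Y28.00 E2.0122
G1 X12.50 Y10.50 E2.5943

At z = 16 mm: the cylinder is not intersected at this z (z outside [0, 12]); the 21.5×17.5 cube at (12.5, 10.5) contributes its full rectangle; the cylinder at (-1.5, 3) does not reach this height (z outside [0.5, 7.5]); Merging all regions: only the 21.5×17.5 cube at (12.5, 10.5) is present, so the union is just that shape — 1 connected region; the cylinder at (6.5, 4.5) is not intersected at this z (z outside [3.5, 8]); Taking the first minus the rest: none of the subtracted shapes is present at this height, so that combined region is unchanged — 1 connected region. The outline is a single polygon with 4 vertices. Extrusion per mm of travel: 0.4 × 0.2 / (π × 0.875²) = 0.033260. Accumulating E over each segment gives final E = 2.5943.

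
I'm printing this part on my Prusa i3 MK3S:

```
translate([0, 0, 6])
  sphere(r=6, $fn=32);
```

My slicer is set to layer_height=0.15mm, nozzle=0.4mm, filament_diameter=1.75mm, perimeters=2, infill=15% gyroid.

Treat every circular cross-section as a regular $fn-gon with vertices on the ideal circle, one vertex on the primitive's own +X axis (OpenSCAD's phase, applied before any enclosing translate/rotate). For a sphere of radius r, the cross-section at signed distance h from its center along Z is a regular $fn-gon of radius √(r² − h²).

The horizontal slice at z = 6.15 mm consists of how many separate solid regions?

1

At z = 6.15 mm: the r=6 sphere slices to a regular 32-gon of circumradius 5.998 (√(r²−h²) with h=0.15 from center). The result has 1 disconnected region.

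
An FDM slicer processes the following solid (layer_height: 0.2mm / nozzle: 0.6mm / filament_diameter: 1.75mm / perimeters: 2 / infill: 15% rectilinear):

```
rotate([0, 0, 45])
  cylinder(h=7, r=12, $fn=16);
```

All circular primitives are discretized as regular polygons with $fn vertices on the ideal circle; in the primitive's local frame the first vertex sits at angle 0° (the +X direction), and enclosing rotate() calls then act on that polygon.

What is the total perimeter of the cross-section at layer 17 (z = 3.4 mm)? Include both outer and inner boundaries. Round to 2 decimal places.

74.91 mm

At z = 3.4 mm: the cylinder: section is a regular 16-gon, circumradius r=12 (perimeter = 2·16·12.000·sin(180°/16) = 74.91 mm); (rotated 45° about Z; rotation is an isometry so areas/perimeters/island counts are preserved). Overall, the cross-section is a single solid region. Total boundary length (outer) = 74.91 mm.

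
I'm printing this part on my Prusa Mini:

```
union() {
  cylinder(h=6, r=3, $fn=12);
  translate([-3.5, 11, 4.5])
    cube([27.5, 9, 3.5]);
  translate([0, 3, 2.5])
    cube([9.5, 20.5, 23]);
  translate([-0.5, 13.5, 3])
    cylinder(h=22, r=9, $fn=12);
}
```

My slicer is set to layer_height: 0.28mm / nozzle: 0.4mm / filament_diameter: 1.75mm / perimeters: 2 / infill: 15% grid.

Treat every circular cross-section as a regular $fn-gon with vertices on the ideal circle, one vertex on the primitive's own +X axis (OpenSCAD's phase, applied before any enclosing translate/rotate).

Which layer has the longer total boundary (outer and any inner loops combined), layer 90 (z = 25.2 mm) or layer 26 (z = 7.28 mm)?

layer 26 (z = 7.28 mm)

Layer 90 (z = 25.2): the cylinder is not intersected at this z (z outside [0, 6]); the cube at (-3.5, 11) does not reach this height (z outside [4.5, 8]); the cube at (0, 3) is present — its section is the full 9.5×20.5 rectangle (perimeter 60.00 mm); the cylinder at (-0.5, 13.5) is absent (z outside [3, 25]); Merging all regions: only the 9.5×20.5 cube at (0, 3) is present, so the union is just that shape — boundary = 60.00 mm. So its perimeter = 60.00 mm. Layer 26 (z = 7.28): the cylinder does not reach this height (z outside [0, 6]); the cube at (-3.5, 11) is present — its section is the full 27.5×9 rectangle (perimeter 73.00 mm); the 9.5×20.5 cube at (0, 3) contributes its full rectangle (perimeter 60.00 mm); the r=9 cylinder at (-0.5, 13.5) gives a regular 12-gon of circumradius 9 (constant along its height) (perimeter = 2·12·9.000·sin(180°/12) = 55.90 mm); Merging all regions: the regions partially overlap (shared area 229.57 mm²), so the edge portions inside another operand are dropped and the merged outline is re-measured after clipping — boundary = 100.26 mm. So its perimeter = 100.26 mm. Layer 26 is larger (100.26 vs 60.00 mm).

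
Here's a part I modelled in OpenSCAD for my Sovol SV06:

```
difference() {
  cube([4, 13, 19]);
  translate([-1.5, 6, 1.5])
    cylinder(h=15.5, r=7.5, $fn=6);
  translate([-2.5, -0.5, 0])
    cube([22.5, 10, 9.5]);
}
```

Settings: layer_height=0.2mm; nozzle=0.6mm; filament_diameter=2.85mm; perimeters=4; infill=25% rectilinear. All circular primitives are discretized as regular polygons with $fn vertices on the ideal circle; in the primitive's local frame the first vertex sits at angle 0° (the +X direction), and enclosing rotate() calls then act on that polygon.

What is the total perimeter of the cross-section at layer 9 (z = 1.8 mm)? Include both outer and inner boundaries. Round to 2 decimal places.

13.73 mm

At z = 1.8 mm: the 4×13 cube contributes its full rectangle (perimeter 34.00 mm); the r=7.5 cylinder at (-1.5, 6) contributes a regular 6-gon of circumradius 7.5 (perimeter = 2·6·7.500·sin(180°/6) = 45.00 mm); the 22.5×10 cube at (-2.5, -0.5) contributes its full rectangle (perimeter 65.00 mm); Subtracting the remaining from the first: starting from the 4×13 cube, the r=7.5 cylinder at (-1.5, 6) partially overlaps it — only the 45.47 mm² overlap (of its 146.14 mm²) is removed, clipping the outline; the 22.5×10 cube at (-2.5, -0.5) partially overlaps it — only the 1.86 mm² overlap (of its 225.00 mm²) is removed, clipping the outline — boundary = 13.73 mm. Overall, the cross-section is a single solid region. Total boundary length (outer) = 13.73 mm.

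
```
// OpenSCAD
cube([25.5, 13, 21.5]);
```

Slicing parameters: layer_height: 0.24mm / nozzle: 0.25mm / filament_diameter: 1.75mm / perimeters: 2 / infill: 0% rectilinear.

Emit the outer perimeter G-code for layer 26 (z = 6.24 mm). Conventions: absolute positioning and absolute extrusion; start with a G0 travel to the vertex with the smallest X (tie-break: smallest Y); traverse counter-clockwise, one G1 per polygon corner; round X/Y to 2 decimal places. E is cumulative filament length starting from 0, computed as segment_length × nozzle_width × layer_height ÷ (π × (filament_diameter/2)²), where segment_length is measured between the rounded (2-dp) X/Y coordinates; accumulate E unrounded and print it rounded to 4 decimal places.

At z = 6.24 mm: the cube (footprint 25.5×13) is included at this height. The outline is a single polygon with 4 vertices. Extrusion per mm of travel: 0.25 × 0.24 / (π × 0.875²) = 0.024945. Accumulating E over each segment gives final E = 1.9208.

G0 X0.00 Y0.00 Z6.24
G1 X25.50 Y0.00 E0.6361
G1 X25.50 Y13.00 E0.9604
G1 X0.00 Y13.00 E1.5965
G1 X0.00 Y0.00 E1.9208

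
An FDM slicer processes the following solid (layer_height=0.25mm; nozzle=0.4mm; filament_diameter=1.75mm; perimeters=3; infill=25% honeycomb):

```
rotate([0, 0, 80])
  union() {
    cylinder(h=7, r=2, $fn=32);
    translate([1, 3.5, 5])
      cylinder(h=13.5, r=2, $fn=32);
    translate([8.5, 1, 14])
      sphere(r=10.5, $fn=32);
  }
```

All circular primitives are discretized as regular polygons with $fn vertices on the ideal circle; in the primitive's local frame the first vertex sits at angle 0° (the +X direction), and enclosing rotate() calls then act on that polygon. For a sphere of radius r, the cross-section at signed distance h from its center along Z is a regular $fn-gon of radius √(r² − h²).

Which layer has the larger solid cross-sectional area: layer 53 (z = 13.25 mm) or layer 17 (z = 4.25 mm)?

Layer 53 (z = 13.25): the cylinder is absent (z outside [0, 7]); the r=2 cylinder at (1, 3.5) gives a regular 32-gon of circumradius 2 (constant along its height) (area = (32/2)·2.000²·sin(360°/32) = 12.49 mm²); the sphere at (8.5, 1): section is a regular 32-gon, circumradius = √(r²−h²) = √(10.5²−0.75²) = 10.473 (area = (32/2)·10.473²·sin(360°/32) = 342.38 mm²); Combining (union): the r=2 cylinder at (1, 3.5) lies entirely inside the r=10.5 sphere at (8.5, 1), so the union is just the r=10.5 sphere at (8.5, 1) — area = 342.38 mm²; (whole slice rotated 80° about Z — lengths, areas and connectivity unchanged). So its area = 342.38 mm². Layer 17 (z = 4.25): the cylinder: section is a regular 32-gon, circumradius r=2 (area = (32/2)·2.000²·sin(360°/32) = 12.49 mm²); the cylinder at (1, 3.5) does not reach this height (z outside [5, 18.5]); the r=10.5 sphere at (8.5, 1) slices to a regular 32-gon of circumradius 3.897 (√(r²−h²) with h=9.75 from center) (area = (32/2)·3.897²·sin(360°/32) = 47.41 mm²); Merging all regions: the 2 present regions are separate (no shared area or edge), so areas and boundary lengths simply add and each stays a separate island — area = 59.89 mm²; (rotated 80° about Z; rotation is an isometry so areas/perimeters/island counts are preserved). So its area = 59.89 mm². Layer 53 is larger (342.38 vs 59.89 mm²).

layer 53 (z = 13.25 mm)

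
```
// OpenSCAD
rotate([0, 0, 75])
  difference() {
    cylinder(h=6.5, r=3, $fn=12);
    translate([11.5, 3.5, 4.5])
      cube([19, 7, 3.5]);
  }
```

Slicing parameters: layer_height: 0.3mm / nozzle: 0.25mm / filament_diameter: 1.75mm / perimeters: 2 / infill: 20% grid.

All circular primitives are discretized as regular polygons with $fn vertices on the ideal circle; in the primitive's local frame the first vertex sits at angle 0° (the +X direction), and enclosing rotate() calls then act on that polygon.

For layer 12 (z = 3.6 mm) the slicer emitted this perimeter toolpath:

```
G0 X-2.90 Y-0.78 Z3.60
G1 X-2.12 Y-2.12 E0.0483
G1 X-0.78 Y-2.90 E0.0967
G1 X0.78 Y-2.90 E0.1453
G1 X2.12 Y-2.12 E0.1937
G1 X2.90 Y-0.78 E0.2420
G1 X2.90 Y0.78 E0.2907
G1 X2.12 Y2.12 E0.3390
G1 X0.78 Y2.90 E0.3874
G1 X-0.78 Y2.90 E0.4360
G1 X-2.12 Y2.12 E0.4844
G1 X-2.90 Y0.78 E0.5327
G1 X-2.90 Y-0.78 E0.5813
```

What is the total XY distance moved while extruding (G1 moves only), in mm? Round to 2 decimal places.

18.64 mm

Sum the Euclidean lengths of each G1 segment: total = 18.64 mm.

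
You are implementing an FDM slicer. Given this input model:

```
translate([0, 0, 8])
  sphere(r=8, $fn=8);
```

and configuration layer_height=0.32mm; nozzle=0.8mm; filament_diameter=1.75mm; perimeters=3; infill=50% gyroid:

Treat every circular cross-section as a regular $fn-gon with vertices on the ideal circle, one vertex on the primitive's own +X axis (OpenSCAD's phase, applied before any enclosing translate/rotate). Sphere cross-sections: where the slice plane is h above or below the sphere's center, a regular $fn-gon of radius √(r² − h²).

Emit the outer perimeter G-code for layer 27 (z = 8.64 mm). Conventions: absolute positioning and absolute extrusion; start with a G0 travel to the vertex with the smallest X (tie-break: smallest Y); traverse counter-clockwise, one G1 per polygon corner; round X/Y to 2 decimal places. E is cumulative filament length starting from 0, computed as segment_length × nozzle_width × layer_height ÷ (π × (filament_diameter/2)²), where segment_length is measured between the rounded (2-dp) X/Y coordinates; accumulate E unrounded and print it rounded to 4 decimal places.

G0 X-7.97 Y0.00 Z8.64
G1 X-5.64 Y-5.64 E0.6495
G1 X0.00 Y-7.97 E1.2990
G1 X5.64 Y-5.64 E1.9485
G1 X7.97 Y0.00 E2.5979
G1 X5.64 Y5.64 E3.2474
G1 X0.00 Y7.97 E3.8969
G1 X-5.64 Y5.64 E4.5464
G1 X-7.97 Y0.00 E5.1959

At z = 8.64 mm: the r=8 sphere slices to a regular 8-gon of circumradius 7.974 (√(r²−h²) with h=0.64 from center). The outline is a single polygon with 8 vertices. Extrusion per mm of travel: 0.8 × 0.32 / (π × 0.875²) = 0.106432. Accumulating E over each segment gives final E = 5.1959.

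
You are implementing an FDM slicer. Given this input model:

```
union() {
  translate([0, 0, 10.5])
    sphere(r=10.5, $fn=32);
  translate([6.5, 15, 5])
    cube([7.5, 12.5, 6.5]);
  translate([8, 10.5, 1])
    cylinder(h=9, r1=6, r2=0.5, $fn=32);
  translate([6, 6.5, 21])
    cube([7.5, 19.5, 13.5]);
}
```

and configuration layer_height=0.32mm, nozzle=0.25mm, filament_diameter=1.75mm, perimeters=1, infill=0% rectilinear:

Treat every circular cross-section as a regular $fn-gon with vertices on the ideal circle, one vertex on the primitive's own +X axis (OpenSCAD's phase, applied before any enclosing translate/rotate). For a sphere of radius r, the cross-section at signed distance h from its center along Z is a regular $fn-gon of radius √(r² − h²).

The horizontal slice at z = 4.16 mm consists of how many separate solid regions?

2

At z = 4.16 mm: the r=10.5 sphere slices to a regular 32-gon of circumradius 8.370 (√(r²−h²) with h=6.34 from center); the cube at (6.5, 15) is not intersected at this z (z outside [5, 11.5]); the cone at (8, 10.5) contributes a regular 32-gon of circumradius 4.069 (interpolated between r1=6 and r2=0.5 at t=0.351); the cube at (6, 6.5) is absent (z outside [21, 34.5]); Merging all regions: the 2 present regions are separate (no shared area or edge), so areas and boundary lengths simply add and each stays a separate island — 2 connected regions. The result has 2 disconnected regions.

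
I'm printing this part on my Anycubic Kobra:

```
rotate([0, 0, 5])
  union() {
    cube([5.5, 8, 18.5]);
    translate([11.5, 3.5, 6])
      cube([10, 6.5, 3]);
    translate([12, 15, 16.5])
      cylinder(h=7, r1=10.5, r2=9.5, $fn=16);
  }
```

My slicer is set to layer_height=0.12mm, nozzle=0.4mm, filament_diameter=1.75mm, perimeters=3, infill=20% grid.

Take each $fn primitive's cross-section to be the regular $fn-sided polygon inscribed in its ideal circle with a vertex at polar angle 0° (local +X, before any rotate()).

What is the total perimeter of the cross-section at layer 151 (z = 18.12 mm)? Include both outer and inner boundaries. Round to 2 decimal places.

At z = 18.12 mm: the cube is present — its section is the full 5.5×8 rectangle (perimeter 27.00 mm); the cube at (11.5, 3.5) is absent (z outside [6, 9]); the cone at (12, 15) (r1=10.5→r2=9.5) has section circumradius 10.269 here — a regular 16-gon (perimeter = 2·16·10.269·sin(180°/16) = 64.11 mm); Taking the union: the regions partially overlap (shared area 0.41 mm²), so the edge portions inside another operand are dropped and the merged outline is re-measured after clipping — boundary = 88.17 mm; (whole slice rotated 5° about Z — lengths, areas and connectivity unchanged). Overall, the cross-section is a single solid region. Total boundary length (outer) = 88.17 mm.

88.17 mm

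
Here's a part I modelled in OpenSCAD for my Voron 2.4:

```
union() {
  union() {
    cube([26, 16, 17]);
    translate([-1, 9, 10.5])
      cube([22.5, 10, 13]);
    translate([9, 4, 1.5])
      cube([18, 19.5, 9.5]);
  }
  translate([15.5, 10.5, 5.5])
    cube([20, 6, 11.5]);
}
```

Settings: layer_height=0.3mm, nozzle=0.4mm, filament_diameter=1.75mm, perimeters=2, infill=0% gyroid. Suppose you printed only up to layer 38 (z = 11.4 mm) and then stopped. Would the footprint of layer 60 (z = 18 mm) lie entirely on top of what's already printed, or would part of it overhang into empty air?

entirely on top

Compare the two slices. At z = 11.4: the cube is present — its section is the full 26×16 rectangle (area 416.00 mm²); the cube at (-1, 9) is present — its section is the full 22.5×10 rectangle (area 225.00 mm²); the cube at (9, 4) is absent (z outside [1.5, 11]); Taking the union: the regions partially overlap — summed areas 641.00 mm² minus the doubly-counted overlap 150.50 mm² gives 490.50 mm² — area = 490.50 mm²; the cube at (15.5, 10.5) (footprint 20×6) is included at this height (area 120.00 mm²); Merging all regions: the regions partially overlap — summed areas 610.50 mm² minus the doubly-counted overlap 60.75 mm² gives 549.75 mm² — area = 549.75 mm². At z = 18: the cube is absent (z outside [0, 17]); the cube at (-1, 9) (footprint 22.5×10) is included at this height (area 225.00 mm²); the cube at (9, 4) is absent (z outside [1.5, 11]); Combining (union): only the 22.5×10 cube at (-1, 9) is present, so the union is just that shape — area = 225.00 mm²; the cube at (15.5, 10.5) is not intersected at this z (z outside [5.5, 17]); Merging all regions: only the result so far is present, so the union is just that shape — area = 225.00 mm². Checking containment: the cross-section at z = 18 is a subset of the cross-section at z = 11.4.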